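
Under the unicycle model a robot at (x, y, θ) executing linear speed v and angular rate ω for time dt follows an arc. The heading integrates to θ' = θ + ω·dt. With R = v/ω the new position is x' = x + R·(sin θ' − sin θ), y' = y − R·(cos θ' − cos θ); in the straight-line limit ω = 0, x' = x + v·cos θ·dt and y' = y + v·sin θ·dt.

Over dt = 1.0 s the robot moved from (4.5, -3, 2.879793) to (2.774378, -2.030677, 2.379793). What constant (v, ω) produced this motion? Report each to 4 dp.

v = 2.0000, ω = -0.5000

Δθ = 2.379793 − 2.879793 = -0.500000
ω = Δθ/dt = -0.500000/1.0 = -0.5000
R = Δx/(sin θ' − sin θ) = -4.0000
v = R·ω = -4.0000·-0.5000 = 2.0000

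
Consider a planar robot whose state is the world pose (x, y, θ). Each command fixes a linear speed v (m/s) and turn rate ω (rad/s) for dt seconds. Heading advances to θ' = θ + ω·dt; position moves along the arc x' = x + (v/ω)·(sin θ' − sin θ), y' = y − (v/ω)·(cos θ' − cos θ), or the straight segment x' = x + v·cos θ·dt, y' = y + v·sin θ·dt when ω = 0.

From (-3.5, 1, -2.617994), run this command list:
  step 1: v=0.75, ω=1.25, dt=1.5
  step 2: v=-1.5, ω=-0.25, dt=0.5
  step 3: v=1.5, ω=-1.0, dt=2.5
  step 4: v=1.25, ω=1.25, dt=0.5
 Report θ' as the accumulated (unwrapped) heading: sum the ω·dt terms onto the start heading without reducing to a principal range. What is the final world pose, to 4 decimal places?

step 1: θ'=-0.7430 (R=0.6000) → pose (-3.6059, 0.0385, -0.7430)
step 2: θ'=-0.8680 (R=6.0000) → pose (-4.1251, 0.5790, -0.8680)
step 3: θ'=-3.3680 (R=-1.5000) → pose (-5.6064, -1.8522, -3.3680)
step 4: θ'=-2.7430 (R=1.0000) → pose (-6.2190, -1.9051, -2.7430)

(-6.2190, -1.9051, -2.7430)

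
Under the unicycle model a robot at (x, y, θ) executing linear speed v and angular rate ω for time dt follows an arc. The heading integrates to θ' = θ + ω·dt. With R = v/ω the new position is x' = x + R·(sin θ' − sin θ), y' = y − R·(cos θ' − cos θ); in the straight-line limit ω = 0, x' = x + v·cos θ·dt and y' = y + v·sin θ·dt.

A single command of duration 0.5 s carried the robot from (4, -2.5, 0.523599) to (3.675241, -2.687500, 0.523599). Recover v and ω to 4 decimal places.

v = -0.7500, ω = 0.0000

Δθ = 0.523599 − 0.523599 = 0.000000
ω = Δθ/dt = 0.000000/0.5 = 0.0000
ω = 0 → v = (Δx·cos θ + Δy·sin θ)/dt = -0.7500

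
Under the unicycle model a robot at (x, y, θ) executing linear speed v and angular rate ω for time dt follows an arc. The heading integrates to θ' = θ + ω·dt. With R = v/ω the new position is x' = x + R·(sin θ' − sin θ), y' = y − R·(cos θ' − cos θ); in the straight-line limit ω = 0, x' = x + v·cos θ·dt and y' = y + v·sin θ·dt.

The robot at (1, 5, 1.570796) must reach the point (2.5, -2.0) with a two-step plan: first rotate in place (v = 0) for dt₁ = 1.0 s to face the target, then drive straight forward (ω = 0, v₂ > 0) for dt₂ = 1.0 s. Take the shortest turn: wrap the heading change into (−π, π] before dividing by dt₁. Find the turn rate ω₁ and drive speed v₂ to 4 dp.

ω₁ = -2.9305, v₂ = 7.1589

heading to target = atan2(-2−5, 2.5−1) = -1.3597
Δθ = wrap(-1.3597 − 1.5708) = -2.9305; ω₁ = Δθ/dt₁ = -2.9305
distance = √((2.5−1)² + (-2−5)²) = 7.1589; v₂ = distance/dt₂ = 7.1589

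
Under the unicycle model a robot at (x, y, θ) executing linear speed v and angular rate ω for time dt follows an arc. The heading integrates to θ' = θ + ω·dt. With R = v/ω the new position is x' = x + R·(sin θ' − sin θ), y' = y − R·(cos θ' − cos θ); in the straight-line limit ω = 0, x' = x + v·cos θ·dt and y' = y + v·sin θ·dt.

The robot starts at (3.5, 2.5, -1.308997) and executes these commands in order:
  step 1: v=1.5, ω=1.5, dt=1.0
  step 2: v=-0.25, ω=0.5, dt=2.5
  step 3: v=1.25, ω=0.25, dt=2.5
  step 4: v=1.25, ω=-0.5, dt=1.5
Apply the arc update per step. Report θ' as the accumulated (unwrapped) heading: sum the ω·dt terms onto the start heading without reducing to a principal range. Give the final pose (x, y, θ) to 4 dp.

step 1: θ'=0.1910 (R=1.0000) → pose (4.6558, 1.7770, 0.1910)
step 2: θ'=1.4410 (R=-0.5000) → pose (4.2549, 1.3508, 1.4410)
step 3: θ'=2.0660 (R=5.0000) → pose (3.6963, 4.3740, 2.0660)
step 4: θ'=1.3160 (R=-2.5000) → pose (3.4767, 6.1922, 1.3160)

(3.4767, 6.1922, 1.3160)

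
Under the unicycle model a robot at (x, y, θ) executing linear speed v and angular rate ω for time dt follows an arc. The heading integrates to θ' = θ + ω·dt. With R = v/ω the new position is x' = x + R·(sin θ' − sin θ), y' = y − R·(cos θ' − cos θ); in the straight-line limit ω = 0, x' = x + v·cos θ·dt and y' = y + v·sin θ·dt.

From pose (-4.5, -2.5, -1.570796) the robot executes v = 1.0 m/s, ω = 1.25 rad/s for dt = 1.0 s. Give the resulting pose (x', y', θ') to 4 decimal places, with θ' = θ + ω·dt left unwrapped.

θ' = -1.5708 + 1.25·1.0 = -0.3208
R = v/ω = 1.0/1.25 = 0.8000
x' = -4.5 + 0.8000·(sin -0.3208 − sin -1.5708) = -3.9523
y' = -2.5 − 0.8000·(cos -0.3208 − cos -1.5708) = -3.2592

(-3.9523, -3.2592, -0.3208)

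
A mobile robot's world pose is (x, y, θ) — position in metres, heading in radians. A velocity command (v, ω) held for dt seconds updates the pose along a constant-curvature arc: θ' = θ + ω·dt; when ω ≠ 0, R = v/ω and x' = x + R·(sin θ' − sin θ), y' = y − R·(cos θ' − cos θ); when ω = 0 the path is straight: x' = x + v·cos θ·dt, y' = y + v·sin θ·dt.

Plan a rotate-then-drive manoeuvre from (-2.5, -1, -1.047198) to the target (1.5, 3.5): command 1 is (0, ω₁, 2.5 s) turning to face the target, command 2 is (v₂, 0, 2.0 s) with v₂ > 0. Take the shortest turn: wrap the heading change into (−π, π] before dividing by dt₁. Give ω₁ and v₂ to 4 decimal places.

ω₁ = 0.7565, v₂ = 3.0104

heading to target = atan2(3.5−-1, 1.5−-2.5) = 0.8442
Δθ = wrap(0.8442 − -1.0472) = 1.8914; ω₁ = Δθ/dt₁ = 0.7565
distance = √((1.5−-2.5)² + (3.5−-1)²) = 6.0208; v₂ = distance/dt₂ = 3.0104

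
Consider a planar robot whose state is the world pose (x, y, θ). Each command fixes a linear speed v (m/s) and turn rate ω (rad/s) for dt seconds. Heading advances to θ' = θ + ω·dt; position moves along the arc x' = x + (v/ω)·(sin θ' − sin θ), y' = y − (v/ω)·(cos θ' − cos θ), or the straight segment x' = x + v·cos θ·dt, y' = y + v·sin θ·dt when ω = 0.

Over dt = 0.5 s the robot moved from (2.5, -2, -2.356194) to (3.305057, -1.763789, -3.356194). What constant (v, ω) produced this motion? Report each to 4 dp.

Δθ = -3.356194 − -2.356194 = -1.000000
ω = Δθ/dt = -1.000000/0.5 = -2.0000
R = Δx/(sin θ' − sin θ) = 0.8750
v = R·ω = 0.8750·-2.0000 = -1.7500

v = -1.7500, ω = -2.0000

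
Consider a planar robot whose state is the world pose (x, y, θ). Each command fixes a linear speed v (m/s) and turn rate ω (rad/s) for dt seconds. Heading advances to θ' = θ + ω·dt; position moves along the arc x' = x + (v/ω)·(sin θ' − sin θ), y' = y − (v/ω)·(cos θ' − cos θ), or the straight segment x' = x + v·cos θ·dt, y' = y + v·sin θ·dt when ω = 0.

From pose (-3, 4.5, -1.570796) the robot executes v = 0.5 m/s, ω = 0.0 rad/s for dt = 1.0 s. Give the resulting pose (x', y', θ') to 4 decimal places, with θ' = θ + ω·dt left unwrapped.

(-3.0000, 4.0000, -1.5708)

θ' = -1.5708 + 0.0·1.0 = -1.5708
ω = 0 → straight: x' = -3 + 0.5·cos(-1.5708)·1.0 = -3.0000
y' = 4.5 + 0.5·sin(-1.5708)·1.0 = 4.0000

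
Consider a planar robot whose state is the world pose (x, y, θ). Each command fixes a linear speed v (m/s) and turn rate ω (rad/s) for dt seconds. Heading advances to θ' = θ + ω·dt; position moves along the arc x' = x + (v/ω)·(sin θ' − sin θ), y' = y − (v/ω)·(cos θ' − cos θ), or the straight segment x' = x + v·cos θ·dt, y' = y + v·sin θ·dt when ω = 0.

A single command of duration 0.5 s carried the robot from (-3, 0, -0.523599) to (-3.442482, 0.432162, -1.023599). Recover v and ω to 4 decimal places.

v = -1.2500, ω = -1.0000

Δθ = -1.023599 − -0.523599 = -0.500000
ω = Δθ/dt = -0.500000/0.5 = -1.0000
R = Δx/(sin θ' − sin θ) = 1.2500
v = R·ω = 1.2500·-1.0000 = -1.2500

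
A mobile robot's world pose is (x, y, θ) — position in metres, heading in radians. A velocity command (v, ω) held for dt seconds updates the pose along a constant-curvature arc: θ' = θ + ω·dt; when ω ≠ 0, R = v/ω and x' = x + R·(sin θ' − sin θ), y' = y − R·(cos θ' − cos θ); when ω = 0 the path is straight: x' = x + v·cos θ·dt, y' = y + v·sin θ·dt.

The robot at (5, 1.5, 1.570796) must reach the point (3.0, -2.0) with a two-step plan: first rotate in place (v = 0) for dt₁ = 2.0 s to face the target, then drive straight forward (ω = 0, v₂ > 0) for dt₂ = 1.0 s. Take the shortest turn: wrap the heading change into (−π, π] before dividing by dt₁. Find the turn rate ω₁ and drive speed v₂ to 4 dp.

heading to target = atan2(-2−1.5, 3−5) = -2.0899
Δθ = wrap(-2.0899 − 1.5708) = 2.6224; ω₁ = Δθ/dt₁ = 1.3112
distance = √((3−5)² + (-2−1.5)²) = 4.0311; v₂ = distance/dt₂ = 4.0311

ω₁ = 1.3112, v₂ = 4.0311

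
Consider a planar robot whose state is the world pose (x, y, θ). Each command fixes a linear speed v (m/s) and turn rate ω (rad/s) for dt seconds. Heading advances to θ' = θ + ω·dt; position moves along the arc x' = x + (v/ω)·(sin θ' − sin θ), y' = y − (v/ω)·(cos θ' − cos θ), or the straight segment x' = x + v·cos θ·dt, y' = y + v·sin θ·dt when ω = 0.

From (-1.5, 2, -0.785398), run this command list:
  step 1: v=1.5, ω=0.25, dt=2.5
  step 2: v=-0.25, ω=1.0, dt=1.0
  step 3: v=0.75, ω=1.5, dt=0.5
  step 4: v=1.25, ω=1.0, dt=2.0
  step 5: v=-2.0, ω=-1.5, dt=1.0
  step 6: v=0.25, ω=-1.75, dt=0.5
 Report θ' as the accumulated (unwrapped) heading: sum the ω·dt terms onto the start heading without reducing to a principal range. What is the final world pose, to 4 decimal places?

step 1: θ'=-0.1604 (R=6.0000) → pose (1.7844, 0.3197, -0.1604)
step 2: θ'=0.8396 (R=-0.2500) → pose (1.5584, 0.2398, 0.8396)
step 3: θ'=1.5896 (R=0.5000) → pose (1.6861, 0.5831, 1.5896)
step 4: θ'=3.5896 (R=1.2500) → pose (-0.1052, 1.6862, 3.5896)
step 5: θ'=2.0896 (R=1.3333) → pose (1.6303, 1.1456, 2.0896)
step 6: θ'=1.2146 (R=-0.1429) → pose (1.6204, 1.2662, 1.2146)

(1.6204, 1.2662, 1.2146)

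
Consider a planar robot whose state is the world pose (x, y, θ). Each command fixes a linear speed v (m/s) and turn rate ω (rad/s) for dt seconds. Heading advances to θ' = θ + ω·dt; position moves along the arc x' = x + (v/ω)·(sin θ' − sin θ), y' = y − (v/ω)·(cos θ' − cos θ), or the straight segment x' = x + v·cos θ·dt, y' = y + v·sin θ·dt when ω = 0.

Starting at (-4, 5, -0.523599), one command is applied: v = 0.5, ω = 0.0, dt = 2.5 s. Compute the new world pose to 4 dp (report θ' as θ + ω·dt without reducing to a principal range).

θ' = -0.5236 + 0.0·2.5 = -0.5236
ω = 0 → straight: x' = -4 + 0.5·cos(-0.5236)·2.5 = -2.9175
y' = 5 + 0.5·sin(-0.5236)·2.5 = 4.3750

(-2.9175, 4.3750, -0.5236)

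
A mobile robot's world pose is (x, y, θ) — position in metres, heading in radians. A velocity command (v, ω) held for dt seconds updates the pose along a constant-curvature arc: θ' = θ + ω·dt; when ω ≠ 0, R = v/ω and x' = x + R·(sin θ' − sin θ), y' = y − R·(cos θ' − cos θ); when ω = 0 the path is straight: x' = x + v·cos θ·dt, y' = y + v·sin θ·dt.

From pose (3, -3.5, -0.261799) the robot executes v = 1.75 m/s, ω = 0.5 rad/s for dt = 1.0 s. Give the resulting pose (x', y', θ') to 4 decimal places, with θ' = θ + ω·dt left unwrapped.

(4.7317, -3.5204, 0.2382)

θ' = -0.2618 + 0.5·1.0 = 0.2382
R = v/ω = 1.75/0.5 = 3.5000
x' = 3 + 3.5000·(sin 0.2382 − sin -0.2618) = 4.7317
y' = -3.5 − 3.5000·(cos 0.2382 − cos -0.2618) = -3.5204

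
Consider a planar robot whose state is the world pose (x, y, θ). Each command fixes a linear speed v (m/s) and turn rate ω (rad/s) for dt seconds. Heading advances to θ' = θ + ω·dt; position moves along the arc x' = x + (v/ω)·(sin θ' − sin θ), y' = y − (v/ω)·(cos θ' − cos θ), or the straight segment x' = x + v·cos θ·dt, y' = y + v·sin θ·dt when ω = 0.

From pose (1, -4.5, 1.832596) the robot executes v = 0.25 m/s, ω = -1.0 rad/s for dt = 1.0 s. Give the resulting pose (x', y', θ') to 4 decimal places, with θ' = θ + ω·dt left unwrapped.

θ' = 1.8326 + -1.0·1.0 = 0.8326
R = v/ω = 0.25/-1.0 = -0.2500
x' = 1 + -0.2500·(sin 0.8326 − sin 1.8326) = 1.0566
y' = -4.5 − -0.2500·(cos 0.8326 − cos 1.8326) = -4.2671

(1.0566, -4.2671, 0.8326)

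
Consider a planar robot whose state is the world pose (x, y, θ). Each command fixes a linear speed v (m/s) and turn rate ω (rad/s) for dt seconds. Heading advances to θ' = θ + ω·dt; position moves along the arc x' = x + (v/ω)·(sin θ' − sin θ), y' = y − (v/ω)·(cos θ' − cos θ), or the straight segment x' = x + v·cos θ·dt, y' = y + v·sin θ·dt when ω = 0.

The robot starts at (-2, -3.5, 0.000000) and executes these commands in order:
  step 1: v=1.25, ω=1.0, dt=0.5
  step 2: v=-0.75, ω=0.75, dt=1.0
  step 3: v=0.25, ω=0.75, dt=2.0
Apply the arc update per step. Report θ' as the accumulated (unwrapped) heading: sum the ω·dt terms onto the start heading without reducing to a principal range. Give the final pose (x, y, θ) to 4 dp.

step 1: θ'=0.5000 (R=1.2500) → pose (-1.4007, -3.3470, 0.5000)
step 2: θ'=1.2500 (R=-1.0000) → pose (-1.8703, -3.9092, 1.2500)
step 3: θ'=2.7500 (R=0.3333) → pose (-2.0594, -3.4960, 2.7500)

(-2.0594, -3.4960, 2.7500)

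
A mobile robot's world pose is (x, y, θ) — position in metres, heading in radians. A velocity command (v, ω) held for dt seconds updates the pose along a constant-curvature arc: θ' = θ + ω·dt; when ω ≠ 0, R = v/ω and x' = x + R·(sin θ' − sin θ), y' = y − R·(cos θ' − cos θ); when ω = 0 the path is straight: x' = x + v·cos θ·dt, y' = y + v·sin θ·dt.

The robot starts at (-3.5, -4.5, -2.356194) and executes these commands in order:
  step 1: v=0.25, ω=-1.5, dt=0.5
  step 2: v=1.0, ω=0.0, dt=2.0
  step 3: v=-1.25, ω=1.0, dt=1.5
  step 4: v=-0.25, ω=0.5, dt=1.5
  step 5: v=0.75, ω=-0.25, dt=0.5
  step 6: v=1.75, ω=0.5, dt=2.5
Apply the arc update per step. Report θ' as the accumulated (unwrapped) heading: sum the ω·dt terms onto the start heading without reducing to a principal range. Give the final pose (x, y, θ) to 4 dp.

step 1: θ'=-3.1062 (R=-0.1667) → pose (-3.6120, -4.5487, -3.1062)
step 2: θ'=-3.1062 (straight) → pose (-5.6107, -4.6195, -3.1062)
step 3: θ'=-1.6062 (R=-1.2500) → pose (-4.4057, -3.4145, -1.6062)
step 4: θ'=-0.8562 (R=-0.5000) → pose (-4.5277, -3.0692, -0.8562)
step 5: θ'=-0.9812 (R=-3.0000) → pose (-4.3003, -3.3670, -0.9812)
step 6: θ'=0.2688 (R=3.5000) → pose (-0.4617, -4.7952, 0.2688)

(-0.4617, -4.7952, 0.2688)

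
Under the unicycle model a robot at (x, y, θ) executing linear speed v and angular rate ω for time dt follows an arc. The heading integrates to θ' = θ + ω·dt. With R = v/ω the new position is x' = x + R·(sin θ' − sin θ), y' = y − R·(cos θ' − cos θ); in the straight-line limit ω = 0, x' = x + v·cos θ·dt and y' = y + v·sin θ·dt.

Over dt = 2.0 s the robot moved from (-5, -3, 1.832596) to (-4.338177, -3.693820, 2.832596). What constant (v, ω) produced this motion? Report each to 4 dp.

v = -0.5000, ω = 0.5000

Δθ = 2.832596 − 1.832596 = 1.000000
ω = Δθ/dt = 1.000000/2.0 = 0.5000
R = −Δy/(cos θ' − cos θ) = -1.0000
v = R·ω = -1.0000·0.5000 = -0.5000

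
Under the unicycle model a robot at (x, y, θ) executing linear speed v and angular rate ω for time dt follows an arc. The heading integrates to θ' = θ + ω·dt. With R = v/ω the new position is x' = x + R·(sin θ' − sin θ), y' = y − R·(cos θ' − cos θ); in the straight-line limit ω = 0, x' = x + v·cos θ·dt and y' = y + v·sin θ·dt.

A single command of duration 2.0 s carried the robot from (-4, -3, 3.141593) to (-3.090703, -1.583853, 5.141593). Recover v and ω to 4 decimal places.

Δθ = 5.141593 − 3.141593 = 2.000000
ω = Δθ/dt = 2.000000/2.0 = 1.0000
R = −Δy/(cos θ' − cos θ) = -1.0000
v = R·ω = -1.0000·1.0000 = -1.0000

v = -1.0000, ω = 1.0000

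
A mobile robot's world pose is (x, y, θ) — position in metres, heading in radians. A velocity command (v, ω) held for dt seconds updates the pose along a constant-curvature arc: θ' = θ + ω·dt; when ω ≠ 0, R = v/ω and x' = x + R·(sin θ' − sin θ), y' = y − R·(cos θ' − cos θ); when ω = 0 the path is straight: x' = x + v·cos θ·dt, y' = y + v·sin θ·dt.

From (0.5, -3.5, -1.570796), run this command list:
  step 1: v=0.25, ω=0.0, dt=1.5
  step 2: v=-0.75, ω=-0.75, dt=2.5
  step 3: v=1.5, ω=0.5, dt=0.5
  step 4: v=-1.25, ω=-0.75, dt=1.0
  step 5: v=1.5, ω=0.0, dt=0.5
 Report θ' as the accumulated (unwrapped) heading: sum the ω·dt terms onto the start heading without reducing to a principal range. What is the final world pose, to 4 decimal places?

(1.6534, -2.7554, -3.9458)

step 1: θ'=-1.5708 (straight) → pose (0.5000, -3.8750, -1.5708)
step 2: θ'=-3.4458 (R=1.0000) → pose (1.7995, -2.9209, -3.4458)
step 3: θ'=-3.1958 (R=3.0000) → pose (1.0635, -2.7876, -3.1958)
step 4: θ'=-3.9458 (R=1.6667) → pose (2.1736, -3.2957, -3.9458)
step 5: θ'=-3.9458 (straight) → pose (1.6534, -2.7554, -3.9458)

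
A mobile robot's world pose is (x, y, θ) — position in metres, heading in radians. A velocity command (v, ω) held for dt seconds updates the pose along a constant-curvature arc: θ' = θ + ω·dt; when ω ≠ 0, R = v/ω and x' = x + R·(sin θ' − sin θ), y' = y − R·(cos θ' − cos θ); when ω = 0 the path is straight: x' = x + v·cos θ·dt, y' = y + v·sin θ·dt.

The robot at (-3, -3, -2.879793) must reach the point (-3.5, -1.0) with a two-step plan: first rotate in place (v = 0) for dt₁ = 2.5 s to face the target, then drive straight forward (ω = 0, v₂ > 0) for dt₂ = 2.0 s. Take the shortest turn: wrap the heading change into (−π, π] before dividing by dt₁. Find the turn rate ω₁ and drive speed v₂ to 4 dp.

heading to target = atan2(-1−-3, -3.5−-3) = 1.8158
Δθ = wrap(1.8158 − -2.8798) = -1.5876; ω₁ = Δθ/dt₁ = -0.6350
distance = √((-3.5−-3)² + (-1−-3)²) = 2.0616; v₂ = distance/dt₂ = 1.0308

ω₁ = -0.6350, v₂ = 1.0308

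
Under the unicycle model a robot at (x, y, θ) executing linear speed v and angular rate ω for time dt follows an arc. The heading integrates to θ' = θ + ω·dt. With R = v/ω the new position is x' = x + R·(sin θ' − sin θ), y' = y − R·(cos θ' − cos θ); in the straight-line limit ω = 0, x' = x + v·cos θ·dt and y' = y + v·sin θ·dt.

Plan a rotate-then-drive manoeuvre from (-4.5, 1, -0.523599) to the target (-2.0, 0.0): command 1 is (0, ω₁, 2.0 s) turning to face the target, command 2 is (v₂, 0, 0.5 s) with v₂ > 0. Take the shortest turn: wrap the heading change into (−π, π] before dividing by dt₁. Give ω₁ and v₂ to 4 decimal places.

heading to target = atan2(0−1, -2−-4.5) = -0.3805
Δθ = wrap(-0.3805 − -0.5236) = 0.1431; ω₁ = Δθ/dt₁ = 0.0715
distance = √((-2−-4.5)² + (0−1)²) = 2.6926; v₂ = distance/dt₂ = 5.3852

ω₁ = 0.0715, v₂ = 5.3852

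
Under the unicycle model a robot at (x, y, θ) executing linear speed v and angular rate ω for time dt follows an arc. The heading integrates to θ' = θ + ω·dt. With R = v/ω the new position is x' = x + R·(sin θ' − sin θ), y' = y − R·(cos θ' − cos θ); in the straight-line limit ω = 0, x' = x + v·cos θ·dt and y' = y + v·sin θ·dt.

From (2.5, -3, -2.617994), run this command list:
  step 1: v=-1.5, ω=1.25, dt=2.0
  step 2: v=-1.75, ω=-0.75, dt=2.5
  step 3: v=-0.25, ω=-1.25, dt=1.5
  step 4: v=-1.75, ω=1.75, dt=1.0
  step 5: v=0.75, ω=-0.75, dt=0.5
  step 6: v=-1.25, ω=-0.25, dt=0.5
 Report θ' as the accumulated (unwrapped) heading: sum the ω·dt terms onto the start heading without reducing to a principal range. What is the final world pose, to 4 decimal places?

(2.2914, 2.8678, -2.6180)

step 1: θ'=-0.1180 (R=-1.2000) → pose (2.0413, -0.7691, -0.1180)
step 2: θ'=-1.9930 (R=2.3333) → pose (0.1875, 2.5041, -1.9930)
step 3: θ'=-3.8680 (R=0.2000) → pose (0.5028, 2.5717, -3.8680)
step 4: θ'=-2.1180 (R=-1.0000) → pose (2.0209, 2.7990, -2.1180)
step 5: θ'=-2.4930 (R=-1.0000) → pose (1.7710, 2.5223, -2.4930)
step 6: θ'=-2.6180 (R=5.0000) → pose (2.2914, 2.8678, -2.6180)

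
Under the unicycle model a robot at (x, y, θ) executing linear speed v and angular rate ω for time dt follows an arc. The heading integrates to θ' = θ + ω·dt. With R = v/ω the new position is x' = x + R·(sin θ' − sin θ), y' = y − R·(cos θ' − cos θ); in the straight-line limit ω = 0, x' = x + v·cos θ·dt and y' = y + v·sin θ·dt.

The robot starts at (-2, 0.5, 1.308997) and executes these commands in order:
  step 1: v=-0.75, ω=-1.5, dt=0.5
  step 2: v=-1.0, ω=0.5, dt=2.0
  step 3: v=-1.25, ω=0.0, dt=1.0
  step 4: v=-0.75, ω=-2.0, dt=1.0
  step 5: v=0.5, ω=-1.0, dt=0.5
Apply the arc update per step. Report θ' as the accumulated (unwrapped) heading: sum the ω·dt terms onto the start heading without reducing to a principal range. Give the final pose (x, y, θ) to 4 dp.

step 1: θ'=0.5590 (R=0.5000) → pose (-2.2178, 0.2055, 0.5590)
step 2: θ'=1.5590 (R=-2.0000) → pose (-3.1570, -1.4665, 1.5590)
step 3: θ'=1.5590 (straight) → pose (-3.1717, -2.7164, 1.5590)
step 4: θ'=-0.4410 (R=0.3750) → pose (-3.7068, -3.0511, -0.4410)
step 5: θ'=-0.9410 (R=-0.5000) → pose (-3.5161, -3.2087, -0.9410)

(-3.5161, -3.2087, -0.9410)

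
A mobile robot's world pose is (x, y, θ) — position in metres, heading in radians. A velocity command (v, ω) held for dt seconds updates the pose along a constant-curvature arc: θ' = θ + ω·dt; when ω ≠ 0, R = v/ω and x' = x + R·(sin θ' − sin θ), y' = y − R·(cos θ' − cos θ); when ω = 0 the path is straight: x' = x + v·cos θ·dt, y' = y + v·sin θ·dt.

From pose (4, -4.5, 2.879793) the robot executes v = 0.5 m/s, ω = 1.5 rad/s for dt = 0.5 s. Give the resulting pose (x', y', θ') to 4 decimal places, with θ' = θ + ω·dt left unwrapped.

(3.7574, -4.5276, 3.6298)

θ' = 2.8798 + 1.5·0.5 = 3.6298
R = v/ω = 0.5/1.5 = 0.3333
x' = 4 + 0.3333·(sin 3.6298 − sin 2.8798) = 3.7574
y' = -4.5 − 0.3333·(cos 3.6298 − cos 2.8798) = -4.5276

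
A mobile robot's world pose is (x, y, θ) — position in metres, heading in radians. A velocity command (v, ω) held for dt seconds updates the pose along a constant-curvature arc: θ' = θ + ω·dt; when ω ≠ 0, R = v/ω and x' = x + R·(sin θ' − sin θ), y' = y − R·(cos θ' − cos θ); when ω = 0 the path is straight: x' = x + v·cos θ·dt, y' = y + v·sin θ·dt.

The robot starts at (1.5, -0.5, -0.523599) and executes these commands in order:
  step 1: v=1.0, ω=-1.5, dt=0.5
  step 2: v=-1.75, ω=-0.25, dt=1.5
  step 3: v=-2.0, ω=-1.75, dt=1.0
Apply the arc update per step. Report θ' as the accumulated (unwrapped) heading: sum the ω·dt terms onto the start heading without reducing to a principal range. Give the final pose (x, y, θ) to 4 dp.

(2.9483, 2.7283, -3.3986)

step 1: θ'=-1.2736 (R=-0.6667) → pose (1.8041, -0.8821, -1.2736)
step 2: θ'=-1.6486 (R=7.0000) → pose (1.5184, 1.7118, -1.6486)
step 3: θ'=-3.3986 (R=1.1429) → pose (2.9483, 2.7283, -3.3986)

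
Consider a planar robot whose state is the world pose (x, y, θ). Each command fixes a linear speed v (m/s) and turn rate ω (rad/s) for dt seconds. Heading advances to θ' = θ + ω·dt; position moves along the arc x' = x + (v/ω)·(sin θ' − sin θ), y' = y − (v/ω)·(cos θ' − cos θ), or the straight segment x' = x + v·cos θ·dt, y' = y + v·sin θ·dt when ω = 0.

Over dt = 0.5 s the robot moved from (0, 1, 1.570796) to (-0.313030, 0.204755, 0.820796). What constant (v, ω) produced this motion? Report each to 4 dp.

v = -1.7500, ω = -1.5000

Δθ = 0.820796 − 1.570796 = -0.750000
ω = Δθ/dt = -0.750000/0.5 = -1.5000
R = −Δy/(cos θ' − cos θ) = 1.1667
v = R·ω = 1.1667·-1.5000 = -1.7500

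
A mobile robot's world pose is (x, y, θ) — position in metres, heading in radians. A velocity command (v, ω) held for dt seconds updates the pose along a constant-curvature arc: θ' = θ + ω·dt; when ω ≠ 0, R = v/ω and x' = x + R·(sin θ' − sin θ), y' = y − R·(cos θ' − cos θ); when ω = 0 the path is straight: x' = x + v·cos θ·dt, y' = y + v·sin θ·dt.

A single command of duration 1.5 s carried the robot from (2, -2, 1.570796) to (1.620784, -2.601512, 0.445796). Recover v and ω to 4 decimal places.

v = -0.5000, ω = -0.7500

Δθ = 0.445796 − 1.570796 = -1.125000
ω = Δθ/dt = -1.125000/1.5 = -0.7500
R = −Δy/(cos θ' − cos θ) = 0.6667
v = R·ω = 0.6667·-0.7500 = -0.5000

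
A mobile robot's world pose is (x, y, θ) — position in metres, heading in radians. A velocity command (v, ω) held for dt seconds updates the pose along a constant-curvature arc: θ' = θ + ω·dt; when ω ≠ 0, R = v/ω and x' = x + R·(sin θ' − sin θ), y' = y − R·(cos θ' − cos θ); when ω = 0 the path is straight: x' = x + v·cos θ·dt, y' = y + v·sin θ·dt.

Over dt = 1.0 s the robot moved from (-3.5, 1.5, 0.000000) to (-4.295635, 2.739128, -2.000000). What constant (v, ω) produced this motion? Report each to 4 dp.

v = -1.7500, ω = -2.0000

Δθ = -2.000000 − 0.000000 = -2.000000
ω = Δθ/dt = -2.000000/1.0 = -2.0000
R = −Δy/(cos θ' − cos θ) = 0.8750
v = R·ω = 0.8750·-2.0000 = -1.7500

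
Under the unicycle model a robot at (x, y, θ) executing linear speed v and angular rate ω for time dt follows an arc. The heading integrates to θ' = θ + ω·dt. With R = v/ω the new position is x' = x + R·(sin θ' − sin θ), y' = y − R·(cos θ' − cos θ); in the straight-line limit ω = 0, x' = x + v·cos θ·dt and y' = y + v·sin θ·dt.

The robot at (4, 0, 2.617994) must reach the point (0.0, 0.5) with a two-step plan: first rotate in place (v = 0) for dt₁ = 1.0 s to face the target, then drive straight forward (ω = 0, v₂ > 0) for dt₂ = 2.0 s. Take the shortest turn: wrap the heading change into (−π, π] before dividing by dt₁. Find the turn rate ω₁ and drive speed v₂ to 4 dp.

ω₁ = 0.3992, v₂ = 2.0156

heading to target = atan2(0.5−0, 0−4) = 3.0172
Δθ = wrap(3.0172 − 2.6180) = 0.3992; ω₁ = Δθ/dt₁ = 0.3992
distance = √((0−4)² + (0.5−0)²) = 4.0311; v₂ = distance/dt₂ = 2.0156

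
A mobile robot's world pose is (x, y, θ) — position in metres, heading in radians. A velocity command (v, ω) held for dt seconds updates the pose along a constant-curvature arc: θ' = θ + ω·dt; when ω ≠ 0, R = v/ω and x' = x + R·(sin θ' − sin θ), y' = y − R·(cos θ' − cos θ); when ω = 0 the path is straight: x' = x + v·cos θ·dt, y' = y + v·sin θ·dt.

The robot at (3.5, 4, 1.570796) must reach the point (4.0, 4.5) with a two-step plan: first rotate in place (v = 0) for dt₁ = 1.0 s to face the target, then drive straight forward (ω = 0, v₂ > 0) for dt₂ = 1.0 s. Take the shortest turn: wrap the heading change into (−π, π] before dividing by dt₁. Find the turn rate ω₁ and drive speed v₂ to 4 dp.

heading to target = atan2(4.5−4, 4−3.5) = 0.7854
Δθ = wrap(0.7854 − 1.5708) = -0.7854; ω₁ = Δθ/dt₁ = -0.7854
distance = √((4−3.5)² + (4.5−4)²) = 0.7071; v₂ = distance/dt₂ = 0.7071

ω₁ = -0.7854, v₂ = 0.7071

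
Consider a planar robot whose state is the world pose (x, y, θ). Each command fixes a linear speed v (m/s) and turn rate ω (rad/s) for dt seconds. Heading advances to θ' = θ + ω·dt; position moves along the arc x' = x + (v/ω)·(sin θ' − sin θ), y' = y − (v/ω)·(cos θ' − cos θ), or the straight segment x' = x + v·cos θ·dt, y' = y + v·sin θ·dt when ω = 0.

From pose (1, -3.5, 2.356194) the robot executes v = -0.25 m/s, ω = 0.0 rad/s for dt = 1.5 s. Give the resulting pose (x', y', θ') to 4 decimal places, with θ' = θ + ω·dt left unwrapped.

θ' = 2.3562 + 0.0·1.5 = 2.3562
ω = 0 → straight: x' = 1 + -0.25·cos(2.3562)·1.5 = 1.2652
y' = -3.5 + -0.25·sin(2.3562)·1.5 = -3.7652

(1.2652, -3.7652, 2.3562)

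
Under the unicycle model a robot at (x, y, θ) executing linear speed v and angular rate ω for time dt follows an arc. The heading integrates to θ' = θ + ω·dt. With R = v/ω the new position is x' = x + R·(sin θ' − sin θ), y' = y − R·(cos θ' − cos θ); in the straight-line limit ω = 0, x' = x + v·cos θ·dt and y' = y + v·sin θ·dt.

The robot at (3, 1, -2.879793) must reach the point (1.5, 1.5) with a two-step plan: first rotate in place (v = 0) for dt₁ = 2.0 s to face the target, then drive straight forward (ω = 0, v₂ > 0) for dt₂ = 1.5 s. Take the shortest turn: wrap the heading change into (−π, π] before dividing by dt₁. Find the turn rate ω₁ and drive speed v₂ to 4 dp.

ω₁ = -0.2918, v₂ = 1.0541

heading to target = atan2(1.5−1, 1.5−3) = 2.8198
Δθ = wrap(2.8198 − -2.8798) = -0.5836; ω₁ = Δθ/dt₁ = -0.2918
distance = √((1.5−3)² + (1.5−1)²) = 1.5811; v₂ = distance/dt₂ = 1.0541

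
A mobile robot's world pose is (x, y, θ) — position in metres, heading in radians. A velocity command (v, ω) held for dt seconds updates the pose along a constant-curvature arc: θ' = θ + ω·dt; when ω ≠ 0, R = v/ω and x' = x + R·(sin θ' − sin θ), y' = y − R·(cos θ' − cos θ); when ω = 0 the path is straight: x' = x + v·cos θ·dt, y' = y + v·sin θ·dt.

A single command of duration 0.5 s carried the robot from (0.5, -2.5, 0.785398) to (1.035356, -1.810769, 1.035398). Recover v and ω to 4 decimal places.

Δθ = 1.035398 − 0.785398 = 0.250000
ω = Δθ/dt = 0.250000/0.5 = 0.5000
R = −Δy/(cos θ' − cos θ) = 3.5000
v = R·ω = 3.5000·0.5000 = 1.7500

v = 1.7500, ω = 0.5000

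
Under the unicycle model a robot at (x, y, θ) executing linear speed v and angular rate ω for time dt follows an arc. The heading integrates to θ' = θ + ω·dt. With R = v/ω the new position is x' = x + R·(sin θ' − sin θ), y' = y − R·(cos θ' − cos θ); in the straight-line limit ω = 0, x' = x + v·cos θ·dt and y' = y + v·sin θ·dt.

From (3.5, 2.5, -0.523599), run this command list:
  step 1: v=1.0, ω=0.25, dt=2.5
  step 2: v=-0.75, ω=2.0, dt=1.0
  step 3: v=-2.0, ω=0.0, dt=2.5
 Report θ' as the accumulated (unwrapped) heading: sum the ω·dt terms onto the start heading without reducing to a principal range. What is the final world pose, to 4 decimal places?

(8.1497, -2.8907, 2.1014)

step 1: θ'=0.1014 (R=4.0000) → pose (5.9049, 1.9846, 0.1014)
step 2: θ'=2.1014 (R=-0.3750) → pose (5.6194, 1.4218, 2.1014)
step 3: θ'=2.1014 (straight) → pose (8.1497, -2.8907, 2.1014)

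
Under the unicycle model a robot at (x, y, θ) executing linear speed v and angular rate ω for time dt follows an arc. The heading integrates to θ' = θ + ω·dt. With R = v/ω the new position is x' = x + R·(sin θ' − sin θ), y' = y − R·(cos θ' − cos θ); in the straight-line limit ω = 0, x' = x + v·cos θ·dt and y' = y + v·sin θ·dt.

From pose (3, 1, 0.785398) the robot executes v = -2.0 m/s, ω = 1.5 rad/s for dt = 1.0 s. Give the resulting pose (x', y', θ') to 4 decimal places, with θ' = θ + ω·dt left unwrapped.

(2.9357, -0.8166, 2.2854)

θ' = 0.7854 + 1.5·1.0 = 2.2854
R = v/ω = -2.0/1.5 = -1.3333
x' = 3 + -1.3333·(sin 2.2854 − sin 0.7854) = 2.9357
y' = 1 − -1.3333·(cos 2.2854 − cos 0.7854) = -0.8166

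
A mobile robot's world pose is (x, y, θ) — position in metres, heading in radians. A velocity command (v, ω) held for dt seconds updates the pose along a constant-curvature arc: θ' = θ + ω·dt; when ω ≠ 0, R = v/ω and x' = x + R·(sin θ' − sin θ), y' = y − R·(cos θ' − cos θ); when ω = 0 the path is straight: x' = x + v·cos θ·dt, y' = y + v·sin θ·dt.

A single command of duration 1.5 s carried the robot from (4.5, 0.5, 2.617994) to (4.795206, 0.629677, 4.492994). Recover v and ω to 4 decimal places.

v = -0.2500, ω = 1.2500

Δθ = 4.492994 − 2.617994 = 1.875000
ω = Δθ/dt = 1.875000/1.5 = 1.2500
R = Δx/(sin θ' − sin θ) = -0.2000
v = R·ω = -0.2000·1.2500 = -0.2500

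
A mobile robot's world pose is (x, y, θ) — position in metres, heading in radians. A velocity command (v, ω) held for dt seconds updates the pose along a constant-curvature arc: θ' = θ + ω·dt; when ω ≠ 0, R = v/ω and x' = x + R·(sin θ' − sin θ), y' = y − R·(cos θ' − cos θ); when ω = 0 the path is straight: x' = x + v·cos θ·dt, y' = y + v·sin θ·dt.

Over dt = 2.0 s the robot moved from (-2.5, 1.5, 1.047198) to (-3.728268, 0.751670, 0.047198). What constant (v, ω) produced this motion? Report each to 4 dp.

v = -0.7500, ω = -0.5000

Δθ = 0.047198 − 1.047198 = -1.000000
ω = Δθ/dt = -1.000000/2.0 = -0.5000
R = Δx/(sin θ' − sin θ) = 1.5000
v = R·ω = 1.5000·-0.5000 = -0.7500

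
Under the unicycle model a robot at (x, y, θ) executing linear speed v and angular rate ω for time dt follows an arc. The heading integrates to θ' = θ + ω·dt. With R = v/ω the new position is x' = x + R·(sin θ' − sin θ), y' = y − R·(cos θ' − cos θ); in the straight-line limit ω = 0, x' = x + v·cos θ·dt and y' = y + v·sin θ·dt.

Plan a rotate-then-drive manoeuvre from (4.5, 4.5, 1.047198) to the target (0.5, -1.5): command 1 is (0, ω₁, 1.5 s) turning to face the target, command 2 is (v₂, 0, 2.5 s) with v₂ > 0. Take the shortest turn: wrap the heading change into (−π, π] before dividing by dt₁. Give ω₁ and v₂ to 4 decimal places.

heading to target = atan2(-1.5−4.5, 0.5−4.5) = -2.1588
Δθ = wrap(-2.1588 − 1.0472) = 3.0772; ω₁ = Δθ/dt₁ = 2.0515
distance = √((0.5−4.5)² + (-1.5−4.5)²) = 7.2111; v₂ = distance/dt₂ = 2.8844

ω₁ = 2.0515, v₂ = 2.8844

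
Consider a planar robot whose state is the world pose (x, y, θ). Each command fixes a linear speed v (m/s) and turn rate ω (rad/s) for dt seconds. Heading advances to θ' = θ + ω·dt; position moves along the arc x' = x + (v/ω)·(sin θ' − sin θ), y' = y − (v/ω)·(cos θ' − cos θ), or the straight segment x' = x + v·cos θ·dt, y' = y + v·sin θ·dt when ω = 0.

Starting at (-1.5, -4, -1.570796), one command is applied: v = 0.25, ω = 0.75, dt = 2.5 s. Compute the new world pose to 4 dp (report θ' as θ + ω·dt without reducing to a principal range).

(-1.0668, -4.3180, 0.3042)

θ' = -1.5708 + 0.75·2.5 = 0.3042
R = v/ω = 0.25/0.75 = 0.3333
x' = -1.5 + 0.3333·(sin 0.3042 − sin -1.5708) = -1.0668
y' = -4 − 0.3333·(cos 0.3042 − cos -1.5708) = -4.3180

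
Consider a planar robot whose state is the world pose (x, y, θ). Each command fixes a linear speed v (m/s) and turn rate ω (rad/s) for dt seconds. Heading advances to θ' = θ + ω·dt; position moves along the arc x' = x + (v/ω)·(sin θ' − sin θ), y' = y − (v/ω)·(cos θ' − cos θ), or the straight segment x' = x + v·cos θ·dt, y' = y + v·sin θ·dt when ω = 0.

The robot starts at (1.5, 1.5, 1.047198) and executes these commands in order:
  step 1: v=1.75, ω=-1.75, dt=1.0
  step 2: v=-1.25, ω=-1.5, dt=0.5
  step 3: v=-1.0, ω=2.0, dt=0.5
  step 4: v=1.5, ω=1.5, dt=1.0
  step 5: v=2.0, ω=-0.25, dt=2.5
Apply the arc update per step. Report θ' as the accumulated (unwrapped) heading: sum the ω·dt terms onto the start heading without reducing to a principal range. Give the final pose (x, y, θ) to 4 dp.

step 1: θ'=-0.7028 (R=-1.0000) → pose (3.0124, 1.7630, -0.7028)
step 2: θ'=-1.4528 (R=0.8333) → pose (2.7235, 2.3008, -1.4528)
step 3: θ'=-0.4528 (R=-0.5000) → pose (2.4457, 2.6915, -0.4528)
step 4: θ'=1.0472 (R=1.0000) → pose (3.7492, 3.0908, 1.0472)
step 5: θ'=0.4222 (R=-8.0000) → pose (7.3993, 6.3883, 0.4222)

(7.3993, 6.3883, 0.4222)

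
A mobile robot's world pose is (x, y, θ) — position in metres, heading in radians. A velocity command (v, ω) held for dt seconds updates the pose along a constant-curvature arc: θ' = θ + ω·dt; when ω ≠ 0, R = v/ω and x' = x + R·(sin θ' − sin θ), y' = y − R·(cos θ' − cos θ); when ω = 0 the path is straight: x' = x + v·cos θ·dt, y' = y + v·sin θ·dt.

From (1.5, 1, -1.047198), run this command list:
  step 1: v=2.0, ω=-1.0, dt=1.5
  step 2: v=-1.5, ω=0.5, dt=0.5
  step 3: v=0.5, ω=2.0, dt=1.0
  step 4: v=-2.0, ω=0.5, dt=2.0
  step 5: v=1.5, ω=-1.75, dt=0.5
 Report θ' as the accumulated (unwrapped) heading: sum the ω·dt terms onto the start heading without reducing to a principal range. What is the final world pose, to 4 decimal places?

(-1.4916, -2.1512, -0.1722)

step 1: θ'=-2.5472 (R=-2.0000) → pose (0.8880, -1.6570, -2.5472)
step 2: θ'=-2.2972 (R=-3.0000) → pose (1.4506, -1.1641, -2.2972)
step 3: θ'=-0.2972 (R=0.2500) → pose (1.5643, -1.5691, -0.2972)
step 4: θ'=0.7028 (R=-4.0000) → pose (-2.1925, -2.3417, 0.7028)
step 5: θ'=-0.1722 (R=-0.8571) → pose (-1.4916, -2.1512, -0.1722)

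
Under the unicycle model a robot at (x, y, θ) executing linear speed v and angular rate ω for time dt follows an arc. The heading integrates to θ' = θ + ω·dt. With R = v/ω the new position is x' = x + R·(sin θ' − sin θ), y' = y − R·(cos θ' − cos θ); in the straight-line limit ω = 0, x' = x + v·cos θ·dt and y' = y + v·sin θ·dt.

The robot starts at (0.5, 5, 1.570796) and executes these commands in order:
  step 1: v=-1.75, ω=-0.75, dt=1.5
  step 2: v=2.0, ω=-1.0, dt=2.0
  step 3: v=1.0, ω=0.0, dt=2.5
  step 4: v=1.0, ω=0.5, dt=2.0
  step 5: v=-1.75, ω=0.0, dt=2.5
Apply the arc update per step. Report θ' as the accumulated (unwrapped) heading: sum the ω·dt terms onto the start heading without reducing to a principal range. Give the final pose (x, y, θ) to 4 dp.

(-0.6967, -0.7413, -0.5542)

step 1: θ'=0.4458 (R=2.3333) → pose (-0.8273, 2.8947, 0.4458)
step 2: θ'=-1.5542 (R=-2.0000) → pose (2.0348, 1.1234, -1.5542)
step 3: θ'=-1.5542 (straight) → pose (2.0763, -1.3763, -1.5542)
step 4: θ'=-0.5542 (R=2.0000) → pose (3.0235, -3.0438, -0.5542)
step 5: θ'=-0.5542 (straight) → pose (-0.6967, -0.7413, -0.5542)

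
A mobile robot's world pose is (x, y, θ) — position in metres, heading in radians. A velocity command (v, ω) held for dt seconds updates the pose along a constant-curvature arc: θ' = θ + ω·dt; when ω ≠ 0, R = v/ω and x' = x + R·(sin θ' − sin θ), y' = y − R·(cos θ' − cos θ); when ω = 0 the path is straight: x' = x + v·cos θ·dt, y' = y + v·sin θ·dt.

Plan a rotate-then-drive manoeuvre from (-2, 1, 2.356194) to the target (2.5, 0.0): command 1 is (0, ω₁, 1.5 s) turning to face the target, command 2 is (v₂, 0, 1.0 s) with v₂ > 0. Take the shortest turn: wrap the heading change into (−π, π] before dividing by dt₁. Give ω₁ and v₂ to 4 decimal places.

ω₁ = -1.7166, v₂ = 4.6098

heading to target = atan2(0−1, 2.5−-2) = -0.2187
Δθ = wrap(-0.2187 − 2.3562) = -2.5749; ω₁ = Δθ/dt₁ = -1.7166
distance = √((2.5−-2)² + (0−1)²) = 4.6098; v₂ = distance/dt₂ = 4.6098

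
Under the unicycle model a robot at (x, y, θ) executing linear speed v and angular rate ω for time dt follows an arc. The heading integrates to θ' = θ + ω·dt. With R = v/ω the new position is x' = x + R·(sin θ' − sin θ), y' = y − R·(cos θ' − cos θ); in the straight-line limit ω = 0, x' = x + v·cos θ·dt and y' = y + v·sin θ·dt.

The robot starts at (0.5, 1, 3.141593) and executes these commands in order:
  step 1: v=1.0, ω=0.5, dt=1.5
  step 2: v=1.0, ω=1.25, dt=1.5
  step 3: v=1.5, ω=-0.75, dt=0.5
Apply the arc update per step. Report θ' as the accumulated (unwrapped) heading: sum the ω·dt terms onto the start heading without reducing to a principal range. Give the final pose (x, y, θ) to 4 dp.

step 1: θ'=3.8916 (R=2.0000) → pose (-0.8633, 0.4634, 3.8916)
step 2: θ'=5.7666 (R=0.8000) → pose (-0.7131, -0.8176, 5.7666)
step 3: θ'=5.3916 (R=-2.0000) → pose (-0.1448, -1.3002, 5.3916)

(-0.1448, -1.3002, 5.3916)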